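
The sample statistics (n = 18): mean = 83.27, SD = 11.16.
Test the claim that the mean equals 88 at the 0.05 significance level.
One-sample t-test:
H₀: μ = 88
H₁: μ ≠ 88
df = n - 1 = 17
t = (x̄ - μ₀) / (s/√n) = (83.27 - 88) / (11.16/√18) = -1.798
p-value = 0.0899

Since p-value > α = 0.05, we fail to reject H₀.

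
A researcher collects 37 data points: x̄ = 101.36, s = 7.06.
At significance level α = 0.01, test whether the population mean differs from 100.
One-sample t-test:
H₀: μ = 100
H₁: μ ≠ 100
df = n - 1 = 36
t = (x̄ - μ₀) / (s/√n) = (101.36 - 100) / (7.06/√37) = 1.172
p-value = 0.2490

Since p-value > α = 0.01, we fail to reject H₀.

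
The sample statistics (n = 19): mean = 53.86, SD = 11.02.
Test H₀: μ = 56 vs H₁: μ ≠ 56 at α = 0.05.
One-sample t-test:
H₀: μ = 56
H₁: μ ≠ 56
df = n - 1 = 18
t = (x̄ - μ₀) / (s/√n) = (53.86 - 56) / (11.02/√19) = -0.846
p-value = 0.4084

Since p-value > α = 0.05, we fail to reject H₀.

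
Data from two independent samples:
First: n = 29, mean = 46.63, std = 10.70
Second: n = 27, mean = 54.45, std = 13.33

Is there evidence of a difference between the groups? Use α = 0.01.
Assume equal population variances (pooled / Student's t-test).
Student's two-sample t-test (equal variances):
H₀: μ₁ = μ₂
H₁: μ₁ ≠ μ₂
df = n₁ + n₂ - 2 = 54
Pooled variance s_p² = [(n₁-1)s₁² + (n₂-1)s₂²] / (n₁ + n₂ - 2) = [(28)(10.70²) + (26)(13.33²)] / 54 = 144.9191
SE = √(s_p²(1/n₁ + 1/n₂)) = √(144.9191 × (1/29 + 1/27)) = 3.2194
t = (x̄₁ - x̄₂) / SE = (46.63 - 54.45) / 3.2194 = -7.82 / 3.2194 = -2.429
p-value = 0.0185

Since p-value > α = 0.01, we fail to reject H₀.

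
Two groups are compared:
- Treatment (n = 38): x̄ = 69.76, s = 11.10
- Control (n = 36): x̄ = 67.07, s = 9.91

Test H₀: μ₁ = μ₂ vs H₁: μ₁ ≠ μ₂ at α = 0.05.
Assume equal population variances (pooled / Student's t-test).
Student's two-sample t-test (equal variances):
H₀: μ₁ = μ₂
H₁: μ₁ ≠ μ₂
df = n₁ + n₂ - 2 = 72
Pooled variance s_p² = [(n₁-1)s₁² + (n₂-1)s₂²] / (n₁ + n₂ - 2) = [(37)(11.10²) + (35)(9.91²)] / 72 = 111.0563
SE = √(s_p²(1/n₁ + 1/n₂)) = √(111.0563 × (1/38 + 1/36)) = 2.4510
t = (x̄₁ - x̄₂) / SE = (69.76 - 67.07) / 2.4510 = 2.69 / 2.4510 = 1.098
p-value = 0.2761

Since p-value > α = 0.05, we fail to reject H₀.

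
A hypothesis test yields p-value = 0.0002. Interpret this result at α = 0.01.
Since p = 0.0002 < α = 0.01, reject H₀.
There is sufficient evidence to reject the null hypothesis; the result is statistically significant at the 0.01 level.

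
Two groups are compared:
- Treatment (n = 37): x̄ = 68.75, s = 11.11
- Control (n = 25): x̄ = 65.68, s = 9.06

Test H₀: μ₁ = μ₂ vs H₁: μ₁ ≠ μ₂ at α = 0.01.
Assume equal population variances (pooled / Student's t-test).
Student's two-sample t-test (equal variances):
H₀: μ₁ = μ₂
H₁: μ₁ ≠ μ₂
df = n₁ + n₂ - 2 = 60
Pooled variance s_p² = [(n₁-1)s₁² + (n₂-1)s₂²] / (n₁ + n₂ - 2) = [(36)(11.11²) + (24)(9.06²)] / 60 = 106.8927
SE = √(s_p²(1/n₁ + 1/n₂)) = √(106.8927 × (1/37 + 1/25)) = 2.6767
t = (x̄₁ - x̄₂) / SE = (68.75 - 65.68) / 2.6767 = 3.07 / 2.6767 = 1.147
p-value = 0.2560

Since p-value > α = 0.01, we fail to reject H₀.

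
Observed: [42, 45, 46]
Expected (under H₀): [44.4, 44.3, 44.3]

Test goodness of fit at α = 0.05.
Chi-square goodness of fit test:
H₀: observed counts match expected distribution
H₁: observed counts differ from expected distribution
df = k - 1 = 2
χ² = Σ(O - E)²/E
   = (42 - 44.4)²/44.4 + (45 - 44.3)²/44.3 + (46 - 44.3)²/44.3
   = 0.130 + 0.011 + 0.065
   = 0.21
p-value = 0.9021

Since p-value > α = 0.05, we fail to reject H₀.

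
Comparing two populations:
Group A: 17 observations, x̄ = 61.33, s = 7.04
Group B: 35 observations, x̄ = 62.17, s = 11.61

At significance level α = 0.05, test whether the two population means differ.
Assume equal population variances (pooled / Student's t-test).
Student's two-sample t-test (equal variances):
H₀: μ₁ = μ₂
H₁: μ₁ ≠ μ₂
df = n₁ + n₂ - 2 = 50
Pooled variance s_p² = [(n₁-1)s₁² + (n₂-1)s₂²] / (n₁ + n₂ - 2) = [(16)(7.04²) + (34)(11.61²)] / 50 = 107.5183
SE = √(s_p²(1/n₁ + 1/n₂)) = √(107.5183 × (1/17 + 1/35)) = 3.0654
t = (x̄₁ - x̄₂) / SE = (61.33 - 62.17) / 3.0654 = -0.84 / 3.0654 = -0.274
p-value = 0.7852

Since p-value > α = 0.05, we fail to reject H₀.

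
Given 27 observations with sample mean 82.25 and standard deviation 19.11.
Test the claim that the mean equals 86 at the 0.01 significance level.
One-sample t-test:
H₀: μ = 86
H₁: μ ≠ 86
df = n - 1 = 26
t = (x̄ - μ₀) / (s/√n) = (82.25 - 86) / (19.11/√27) = -1.020
p-value = 0.3173

Since p-value > α = 0.01, we fail to reject H₀.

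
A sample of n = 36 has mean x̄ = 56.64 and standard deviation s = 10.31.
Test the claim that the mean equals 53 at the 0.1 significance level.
One-sample t-test:
H₀: μ = 53
H₁: μ ≠ 53
df = n - 1 = 35
t = (x̄ - μ₀) / (s/√n) = (56.64 - 53) / (10.31/√36) = 2.118
p-value = 0.0413

Since p-value < α = 0.1, we reject H₀.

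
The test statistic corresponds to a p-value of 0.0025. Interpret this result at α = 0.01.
Since p = 0.0025 < α = 0.01, reject H₀.
There is sufficient evidence to reject the null hypothesis; the result is statistically significant at the 0.01 level.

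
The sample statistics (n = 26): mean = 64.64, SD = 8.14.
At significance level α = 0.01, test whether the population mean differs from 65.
One-sample t-test:
H₀: μ = 65
H₁: μ ≠ 65
df = n - 1 = 25
t = (x̄ - μ₀) / (s/√n) = (64.64 - 65) / (8.14/√26) = -0.226
p-value = 0.8234

Since p-value > α = 0.01, we fail to reject H₀.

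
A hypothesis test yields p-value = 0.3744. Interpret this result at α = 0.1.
Since p = 0.3744 > α = 0.1, fail to reject H₀.
There is insufficient evidence to reject the null hypothesis; the result is not statistically significant at the 0.1 level.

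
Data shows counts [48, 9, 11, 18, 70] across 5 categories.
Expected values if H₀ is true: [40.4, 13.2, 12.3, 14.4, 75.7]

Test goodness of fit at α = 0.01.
Chi-square goodness of fit test:
H₀: observed counts match expected distribution
H₁: observed counts differ from expected distribution
df = k - 1 = 4
χ² = Σ(O - E)²/E
   = (48 - 40.4)²/40.4 + (9 - 13.2)²/13.2 + (11 - 12.3)²/12.3 + (18 - 14.4)²/14.4 + (70 - 75.7)²/75.7
   = 1.430 + 1.336 + 0.137 + 0.900 + 0.429
   = 4.23
p-value = 0.3754

Since p-value > α = 0.01, we fail to reject H₀.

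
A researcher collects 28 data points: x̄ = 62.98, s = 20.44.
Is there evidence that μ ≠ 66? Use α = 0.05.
One-sample t-test:
H₀: μ = 66
H₁: μ ≠ 66
df = n - 1 = 27
t = (x̄ - μ₀) / (s/√n) = (62.98 - 66) / (20.44/√28) = -0.782
p-value = 0.4411

Since p-value > α = 0.05, we fail to reject H₀.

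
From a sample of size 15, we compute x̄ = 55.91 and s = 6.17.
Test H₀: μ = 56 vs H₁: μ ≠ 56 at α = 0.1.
One-sample t-test:
H₀: μ = 56
H₁: μ ≠ 56
df = n - 1 = 14
t = (x̄ - μ₀) / (s/√n) = (55.91 - 56) / (6.17/√15) = -0.056
p-value = 0.9557

Since p-value > α = 0.1, we fail to reject H₀.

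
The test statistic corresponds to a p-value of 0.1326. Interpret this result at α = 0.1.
Since p = 0.1326 > α = 0.1, fail to reject H₀.
There is insufficient evidence to reject the null hypothesis; the result is not statistically significant at the 0.1 level.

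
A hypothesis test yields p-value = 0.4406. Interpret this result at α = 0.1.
Since p = 0.4406 > α = 0.1, fail to reject H₀.
There is insufficient evidence to reject the null hypothesis; the result is not statistically significant at the 0.1 level.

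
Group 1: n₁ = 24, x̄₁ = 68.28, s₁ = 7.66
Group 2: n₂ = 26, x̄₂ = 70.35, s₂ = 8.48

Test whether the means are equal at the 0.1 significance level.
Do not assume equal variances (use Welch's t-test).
Welch's two-sample t-test:
H₀: μ₁ = μ₂
H₁: μ₁ ≠ μ₂
s₁²/n₁ = 7.66²/24 = 2.4448,  s₂²/n₂ = 8.48²/26 = 2.7658
SE = √(s₁²/n₁ + s₂²/n₂) = √(2.4448 + 2.7658) = 2.2827
df (Welch-Satterthwaite) = (s₁²/n₁ + s₂²/n₂)² / [(s₁²/n₁)²/(n₁-1) + (s₂²/n₂)²/(n₂-1)] ≈ 47.98
t = (x̄₁ - x̄₂) / SE = (68.28 - 70.35) / 2.2827 = -2.07 / 2.2827 = -0.907
p-value = 0.3690

Since p-value > α = 0.1, we fail to reject H₀.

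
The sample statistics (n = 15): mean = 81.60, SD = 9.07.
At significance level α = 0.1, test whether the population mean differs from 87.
One-sample t-test:
H₀: μ = 87
H₁: μ ≠ 87
df = n - 1 = 14
t = (x̄ - μ₀) / (s/√n) = (81.60 - 87) / (9.07/√15) = -2.306
p-value = 0.0369

Since p-value < α = 0.1, we reject H₀.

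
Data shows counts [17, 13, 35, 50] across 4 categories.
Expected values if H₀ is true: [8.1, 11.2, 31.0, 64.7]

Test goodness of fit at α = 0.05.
Chi-square goodness of fit test:
H₀: observed counts match expected distribution
H₁: observed counts differ from expected distribution
df = k - 1 = 3
χ² = Σ(O - E)²/E
   = (17 - 8.1)²/8.1 + (13 - 11.2)²/11.2 + (35 - 31.0)²/31.0 + (50 - 64.7)²/64.7
   = 9.779 + 0.289 + 0.516 + 3.340
   = 13.92
p-value = 0.0030

Since p-value < α = 0.05, we reject H₀.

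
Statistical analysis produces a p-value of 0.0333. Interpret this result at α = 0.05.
Since p = 0.0333 < α = 0.05, reject H₀.
There is sufficient evidence to reject the null hypothesis; the result is statistically significant at the 0.05 level.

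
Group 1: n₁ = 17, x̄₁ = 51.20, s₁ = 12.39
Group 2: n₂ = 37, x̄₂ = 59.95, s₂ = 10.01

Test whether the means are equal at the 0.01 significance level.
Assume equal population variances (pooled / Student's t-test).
Student's two-sample t-test (equal variances):
H₀: μ₁ = μ₂
H₁: μ₁ ≠ μ₂
df = n₁ + n₂ - 2 = 52
Pooled variance s_p² = [(n₁-1)s₁² + (n₂-1)s₂²] / (n₁ + n₂ - 2) = [(16)(12.39²) + (36)(10.01²)] / 52 = 116.6038
SE = √(s_p²(1/n₁ + 1/n₂)) = √(116.6038 × (1/17 + 1/37)) = 3.1639
t = (x̄₁ - x̄₂) / SE = (51.20 - 59.95) / 3.1639 = -8.75 / 3.1639 = -2.766
p-value = 0.0078

Since p-value < α = 0.01, we reject H₀.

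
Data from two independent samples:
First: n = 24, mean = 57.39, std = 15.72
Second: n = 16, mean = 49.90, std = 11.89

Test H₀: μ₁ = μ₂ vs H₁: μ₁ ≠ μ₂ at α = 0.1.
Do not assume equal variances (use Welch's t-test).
Welch's two-sample t-test:
H₀: μ₁ = μ₂
H₁: μ₁ ≠ μ₂
s₁²/n₁ = 15.72²/24 = 10.2966,  s₂²/n₂ = 11.89²/16 = 8.8358
SE = √(s₁²/n₁ + s₂²/n₂) = √(10.2966 + 8.8358) = 4.3741
df (Welch-Satterthwaite) = (s₁²/n₁ + s₂²/n₂)² / [(s₁²/n₁)²/(n₁-1) + (s₂²/n₂)²/(n₂-1)] ≈ 37.30
t = (x̄₁ - x̄₂) / SE = (57.39 - 49.90) / 4.3741 = 7.49 / 4.3741 = 1.712
p-value = 0.0951

Since p-value < α = 0.1, we reject H₀.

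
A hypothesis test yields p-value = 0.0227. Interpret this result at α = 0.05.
Since p = 0.0227 < α = 0.05, reject H₀.
There is sufficient evidence to reject the null hypothesis; the result is statistically significant at the 0.05 level.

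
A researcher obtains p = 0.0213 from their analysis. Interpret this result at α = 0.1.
Since p = 0.0213 < α = 0.1, reject H₀.
There is sufficient evidence to reject the null hypothesis; the result is statistically significant at the 0.1 level.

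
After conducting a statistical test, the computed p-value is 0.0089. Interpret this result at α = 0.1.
Since p = 0.0089 < α = 0.1, reject H₀.
There is sufficient evidence to reject the null hypothesis; the result is statistically significant at the 0.1 level.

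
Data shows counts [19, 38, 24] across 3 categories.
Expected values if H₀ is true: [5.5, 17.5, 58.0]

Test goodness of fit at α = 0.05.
Chi-square goodness of fit test:
H₀: observed counts match expected distribution
H₁: observed counts differ from expected distribution
df = k - 1 = 2
χ² = Σ(O - E)²/E
   = (19 - 5.5)²/5.5 + (38 - 17.5)²/17.5 + (24 - 58.0)²/58.0
   = 33.136 + 24.014 + 19.931
   = 77.08
p-value < 0.0001

Since p-value < α = 0.05, we reject H₀.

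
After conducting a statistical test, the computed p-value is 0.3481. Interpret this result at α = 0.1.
Since p = 0.3481 > α = 0.1, fail to reject H₀.
There is insufficient evidence to reject the null hypothesis; the result is not statistically significant at the 0.1 level.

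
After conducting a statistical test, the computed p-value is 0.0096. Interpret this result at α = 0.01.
Since p = 0.0096 < α = 0.01, reject H₀.
There is sufficient evidence to reject the null hypothesis; the result is statistically significant at the 0.01 level.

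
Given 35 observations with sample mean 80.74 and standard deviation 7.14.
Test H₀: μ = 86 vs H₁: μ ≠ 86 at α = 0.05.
One-sample t-test:
H₀: μ = 86
H₁: μ ≠ 86
df = n - 1 = 34
t = (x̄ - μ₀) / (s/√n) = (80.74 - 86) / (7.14/√35) = -4.358
p-value = 0.0001

Since p-value < α = 0.05, we reject H₀.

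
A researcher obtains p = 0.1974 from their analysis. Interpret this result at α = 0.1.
Since p = 0.1974 > α = 0.1, fail to reject H₀.
There is insufficient evidence to reject the null hypothesis; the result is not statistically significant at the 0.1 level.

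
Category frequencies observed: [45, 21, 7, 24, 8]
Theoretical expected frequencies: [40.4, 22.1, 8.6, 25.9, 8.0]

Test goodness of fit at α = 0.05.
Chi-square goodness of fit test:
H₀: observed counts match expected distribution
H₁: observed counts differ from expected distribution
df = k - 1 = 4
χ² = Σ(O - E)²/E
   = (45 - 40.4)²/40.4 + (21 - 22.1)²/22.1 + (7 - 8.6)²/8.6 + (24 - 25.9)²/25.9 + (8 - 8.0)²/8.0
   = 0.524 + 0.055 + 0.298 + 0.139 + 0.000
   = 1.02
p-value = 0.9074

Since p-value > α = 0.05, we fail to reject H₀.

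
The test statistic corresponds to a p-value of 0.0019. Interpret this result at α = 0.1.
Since p = 0.0019 < α = 0.1, reject H₀.
There is sufficient evidence to reject the null hypothesis; the result is statistically significant at the 0.1 level.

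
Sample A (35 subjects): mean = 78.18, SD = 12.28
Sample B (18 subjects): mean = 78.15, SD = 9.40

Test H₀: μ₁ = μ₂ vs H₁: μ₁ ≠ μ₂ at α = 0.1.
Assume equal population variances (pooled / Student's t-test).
Student's two-sample t-test (equal variances):
H₀: μ₁ = μ₂
H₁: μ₁ ≠ μ₂
df = n₁ + n₂ - 2 = 51
Pooled variance s_p² = [(n₁-1)s₁² + (n₂-1)s₂²] / (n₁ + n₂ - 2) = [(34)(12.28²) + (17)(9.40²)] / 51 = 129.9856
SE = √(s_p²(1/n₁ + 1/n₂)) = √(129.9856 × (1/35 + 1/18)) = 3.3069
t = (x̄₁ - x̄₂) / SE = (78.18 - 78.15) / 3.3069 = 0.03 / 3.3069 = 0.009
p-value = 0.9928

Since p-value > α = 0.1, we fail to reject H₀.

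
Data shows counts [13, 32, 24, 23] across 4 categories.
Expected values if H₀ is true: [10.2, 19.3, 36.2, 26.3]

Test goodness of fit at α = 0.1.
Chi-square goodness of fit test:
H₀: observed counts match expected distribution
H₁: observed counts differ from expected distribution
df = k - 1 = 3
χ² = Σ(O - E)²/E
   = (13 - 10.2)²/10.2 + (32 - 19.3)²/19.3 + (24 - 36.2)²/36.2 + (23 - 26.3)²/26.3
   = 0.769 + 8.357 + 4.112 + 0.414
   = 13.65
p-value = 0.0034

Since p-value < α = 0.1, we reject H₀.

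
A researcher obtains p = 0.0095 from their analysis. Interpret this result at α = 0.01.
Since p = 0.0095 < α = 0.01, reject H₀.
There is sufficient evidence to reject the null hypothesis; the result is statistically significant at the 0.01 level.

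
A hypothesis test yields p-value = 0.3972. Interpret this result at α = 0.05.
Since p = 0.3972 > α = 0.05, fail to reject H₀.
There is insufficient evidence to reject the null hypothesis; the result is not statistically significant at the 0.05 level.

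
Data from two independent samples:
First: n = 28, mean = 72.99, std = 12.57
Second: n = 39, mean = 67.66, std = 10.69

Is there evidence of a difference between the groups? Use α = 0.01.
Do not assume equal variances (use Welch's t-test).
Welch's two-sample t-test:
H₀: μ₁ = μ₂
H₁: μ₁ ≠ μ₂
s₁²/n₁ = 12.57²/28 = 5.6430,  s₂²/n₂ = 10.69²/39 = 2.9302
SE = √(s₁²/n₁ + s₂²/n₂) = √(5.6430 + 2.9302) = 2.9280
df (Welch-Satterthwaite) = (s₁²/n₁ + s₂²/n₂)² / [(s₁²/n₁)²/(n₁-1) + (s₂²/n₂)²/(n₂-1)] ≈ 52.30
t = (x̄₁ - x̄₂) / SE = (72.99 - 67.66) / 2.9280 = 5.33 / 2.9280 = 1.820
p-value = 0.0744

Since p-value > α = 0.01, we fail to reject H₀.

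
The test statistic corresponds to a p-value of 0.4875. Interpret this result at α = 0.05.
Since p = 0.4875 > α = 0.05, fail to reject H₀.
There is insufficient evidence to reject the null hypothesis; the result is not statistically significant at the 0.05 level.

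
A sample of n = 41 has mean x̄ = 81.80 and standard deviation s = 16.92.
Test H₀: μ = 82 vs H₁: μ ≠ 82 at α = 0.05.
One-sample t-test:
H₀: μ = 82
H₁: μ ≠ 82
df = n - 1 = 40
t = (x̄ - μ₀) / (s/√n) = (81.80 - 82) / (16.92/√41) = -0.076
p-value = 0.9400

Since p-value > α = 0.05, we fail to reject H₀.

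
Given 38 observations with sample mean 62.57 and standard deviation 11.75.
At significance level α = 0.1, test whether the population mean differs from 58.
One-sample t-test:
H₀: μ = 58
H₁: μ ≠ 58
df = n - 1 = 37
t = (x̄ - μ₀) / (s/√n) = (62.57 - 58) / (11.75/√38) = 2.398
p-value = 0.0217

Since p-value < α = 0.1, we reject H₀.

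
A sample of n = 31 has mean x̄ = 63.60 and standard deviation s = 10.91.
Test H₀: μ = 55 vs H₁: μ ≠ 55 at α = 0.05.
One-sample t-test:
H₀: μ = 55
H₁: μ ≠ 55
df = n - 1 = 30
t = (x̄ - μ₀) / (s/√n) = (63.60 - 55) / (10.91/√31) = 4.389
p-value = 0.0001

Since p-value < α = 0.05, we reject H₀.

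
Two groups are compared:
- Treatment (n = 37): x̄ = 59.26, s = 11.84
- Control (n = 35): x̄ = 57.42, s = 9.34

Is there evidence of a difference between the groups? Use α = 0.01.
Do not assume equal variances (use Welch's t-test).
Welch's two-sample t-test:
H₀: μ₁ = μ₂
H₁: μ₁ ≠ μ₂
s₁²/n₁ = 11.84²/37 = 3.7888,  s₂²/n₂ = 9.34²/35 = 2.4924
SE = √(s₁²/n₁ + s₂²/n₂) = √(3.7888 + 2.4924) = 2.5062
df (Welch-Satterthwaite) = (s₁²/n₁ + s₂²/n₂)² / [(s₁²/n₁)²/(n₁-1) + (s₂²/n₂)²/(n₂-1)] ≈ 67.85
t = (x̄₁ - x̄₂) / SE = (59.26 - 57.42) / 2.5062 = 1.84 / 2.5062 = 0.734
p-value = 0.4654

Since p-value > α = 0.01, we fail to reject H₀.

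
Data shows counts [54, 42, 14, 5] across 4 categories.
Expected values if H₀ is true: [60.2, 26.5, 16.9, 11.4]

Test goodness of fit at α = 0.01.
Chi-square goodness of fit test:
H₀: observed counts match expected distribution
H₁: observed counts differ from expected distribution
df = k - 1 = 3
χ² = Σ(O - E)²/E
   = (54 - 60.2)²/60.2 + (42 - 26.5)²/26.5 + (14 - 16.9)²/16.9 + (5 - 11.4)²/11.4
   = 0.639 + 9.066 + 0.498 + 3.593
   = 13.80
p-value = 0.0032

Since p-value < α = 0.01, we reject H₀.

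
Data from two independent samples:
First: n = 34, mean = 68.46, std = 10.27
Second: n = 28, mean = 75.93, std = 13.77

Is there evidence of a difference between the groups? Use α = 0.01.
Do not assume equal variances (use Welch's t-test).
Welch's two-sample t-test:
H₀: μ₁ = μ₂
H₁: μ₁ ≠ μ₂
s₁²/n₁ = 10.27²/34 = 3.1021,  s₂²/n₂ = 13.77²/28 = 6.7719
SE = √(s₁²/n₁ + s₂²/n₂) = √(3.1021 + 6.7719) = 3.1423
df (Welch-Satterthwaite) = (s₁²/n₁ + s₂²/n₂)² / [(s₁²/n₁)²/(n₁-1) + (s₂²/n₂)²/(n₂-1)] ≈ 48.99
t = (x̄₁ - x̄₂) / SE = (68.46 - 75.93) / 3.1423 = -7.47 / 3.1423 = -2.377
p-value = 0.0214

Since p-value > α = 0.01, we fail to reject H₀.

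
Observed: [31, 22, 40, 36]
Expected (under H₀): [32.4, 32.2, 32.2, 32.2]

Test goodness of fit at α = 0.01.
Chi-square goodness of fit test:
H₀: observed counts match expected distribution
H₁: observed counts differ from expected distribution
df = k - 1 = 3
χ² = Σ(O - E)²/E
   = (31 - 32.4)²/32.4 + (22 - 32.2)²/32.2 + (40 - 32.2)²/32.2 + (36 - 32.2)²/32.2
   = 0.060 + 3.231 + 1.889 + 0.448
   = 5.63
p-value = 0.1311

Since p-value > α = 0.01, we fail to reject H₀.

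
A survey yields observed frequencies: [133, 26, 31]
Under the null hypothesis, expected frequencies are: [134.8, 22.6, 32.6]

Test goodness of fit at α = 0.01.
Chi-square goodness of fit test:
H₀: observed counts match expected distribution
H₁: observed counts differ from expected distribution
df = k - 1 = 2
χ² = Σ(O - E)²/E
   = (133 - 134.8)²/134.8 + (26 - 22.6)²/22.6 + (31 - 32.6)²/32.6
   = 0.024 + 0.512 + 0.079
   = 0.61
p-value = 0.7356

Since p-value > α = 0.01, we fail to reject H₀.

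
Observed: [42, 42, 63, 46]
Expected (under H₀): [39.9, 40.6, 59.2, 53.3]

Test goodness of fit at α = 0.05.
Chi-square goodness of fit test:
H₀: observed counts match expected distribution
H₁: observed counts differ from expected distribution
df = k - 1 = 3
χ² = Σ(O - E)²/E
   = (42 - 39.9)²/39.9 + (42 - 40.6)²/40.6 + (63 - 59.2)²/59.2 + (46 - 53.3)²/53.3
   = 0.111 + 0.048 + 0.244 + 1.000
   = 1.40
p-value = 0.7049

Since p-value > α = 0.05, we fail to reject H₀.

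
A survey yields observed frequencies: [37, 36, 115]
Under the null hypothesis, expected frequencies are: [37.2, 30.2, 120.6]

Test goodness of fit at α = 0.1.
Chi-square goodness of fit test:
H₀: observed counts match expected distribution
H₁: observed counts differ from expected distribution
df = k - 1 = 2
χ² = Σ(O - E)²/E
   = (37 - 37.2)²/37.2 + (36 - 30.2)²/30.2 + (115 - 120.6)²/120.6
   = 0.001 + 1.114 + 0.260
   = 1.38
p-value = 0.5028

Since p-value > α = 0.1, we fail to reject H₀.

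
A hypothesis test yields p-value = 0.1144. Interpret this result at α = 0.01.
Since p = 0.1144 > α = 0.01, fail to reject H₀.
There is insufficient evidence to reject the null hypothesis; the result is not statistically significant at the 0.01 level.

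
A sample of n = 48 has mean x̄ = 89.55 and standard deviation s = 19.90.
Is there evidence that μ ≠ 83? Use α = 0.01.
One-sample t-test:
H₀: μ = 83
H₁: μ ≠ 83
df = n - 1 = 47
t = (x̄ - μ₀) / (s/√n) = (89.55 - 83) / (19.90/√48) = 2.280
p-value = 0.0272

Since p-value > α = 0.01, we fail to reject H₀.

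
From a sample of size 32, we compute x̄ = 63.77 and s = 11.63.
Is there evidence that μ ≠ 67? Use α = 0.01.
One-sample t-test:
H₀: μ = 67
H₁: μ ≠ 67
df = n - 1 = 31
t = (x̄ - μ₀) / (s/√n) = (63.77 - 67) / (11.63/√32) = -1.571
p-value = 0.1263

Since p-value > α = 0.01, we fail to reject H₀.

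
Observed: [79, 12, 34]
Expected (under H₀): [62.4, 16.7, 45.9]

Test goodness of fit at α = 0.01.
Chi-square goodness of fit test:
H₀: observed counts match expected distribution
H₁: observed counts differ from expected distribution
df = k - 1 = 2
χ² = Σ(O - E)²/E
   = (79 - 62.4)²/62.4 + (12 - 16.7)²/16.7 + (34 - 45.9)²/45.9
   = 4.416 + 1.323 + 3.085
   = 8.82
p-value = 0.0121

Since p-value > α = 0.01, we fail to reject H₀.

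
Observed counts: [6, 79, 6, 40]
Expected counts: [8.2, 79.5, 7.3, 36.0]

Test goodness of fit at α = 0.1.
Chi-square goodness of fit test:
H₀: observed counts match expected distribution
H₁: observed counts differ from expected distribution
df = k - 1 = 3
χ² = Σ(O - E)²/E
   = (6 - 8.2)²/8.2 + (79 - 79.5)²/79.5 + (6 - 7.3)²/7.3 + (40 - 36.0)²/36.0
   = 0.590 + 0.003 + 0.232 + 0.444
   = 1.27
p-value = 0.7364

Since p-value > α = 0.1, we fail to reject H₀.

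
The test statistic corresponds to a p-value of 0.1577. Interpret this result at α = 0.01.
Since p = 0.1577 > α = 0.01, fail to reject H₀.
There is insufficient evidence to reject the null hypothesis; the result is not statistically significant at the 0.01 level.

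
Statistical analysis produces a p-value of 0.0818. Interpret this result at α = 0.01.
Since p = 0.0818 > α = 0.01, fail to reject H₀.
There is insufficient evidence to reject the null hypothesis; the result is not statistically significant at the 0.01 level.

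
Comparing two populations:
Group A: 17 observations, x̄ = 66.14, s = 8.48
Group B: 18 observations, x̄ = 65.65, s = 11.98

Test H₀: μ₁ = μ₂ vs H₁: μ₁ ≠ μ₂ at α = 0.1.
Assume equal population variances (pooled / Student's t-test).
Student's two-sample t-test (equal variances):
H₀: μ₁ = μ₂
H₁: μ₁ ≠ μ₂
df = n₁ + n₂ - 2 = 33
Pooled variance s_p² = [(n₁-1)s₁² + (n₂-1)s₂²] / (n₁ + n₂ - 2) = [(16)(8.48²) + (17)(11.98²)] / 33 = 108.8004
SE = √(s_p²(1/n₁ + 1/n₂)) = √(108.8004 × (1/17 + 1/18)) = 3.5277
t = (x̄₁ - x̄₂) / SE = (66.14 - 65.65) / 3.5277 = 0.49 / 3.5277 = 0.139
p-value = 0.8904

Since p-value > α = 0.1, we fail to reject H₀.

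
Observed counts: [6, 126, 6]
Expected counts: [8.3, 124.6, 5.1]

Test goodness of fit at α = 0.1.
Chi-square goodness of fit test:
H₀: observed counts match expected distribution
H₁: observed counts differ from expected distribution
df = k - 1 = 2
χ² = Σ(O - E)²/E
   = (6 - 8.3)²/8.3 + (126 - 124.6)²/124.6 + (6 - 5.1)²/5.1
   = 0.637 + 0.016 + 0.159
   = 0.81
p-value = 0.6663

Since p-value > α = 0.1, we fail to reject H₀.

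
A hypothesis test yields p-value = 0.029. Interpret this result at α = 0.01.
Since p = 0.029 > α = 0.01, fail to reject H₀.
There is insufficient evidence to reject the null hypothesis; the result is not statistically significant at the 0.01 level.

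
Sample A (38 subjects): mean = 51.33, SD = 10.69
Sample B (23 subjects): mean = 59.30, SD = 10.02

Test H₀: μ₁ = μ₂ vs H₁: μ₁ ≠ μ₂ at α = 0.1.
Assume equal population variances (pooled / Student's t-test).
Student's two-sample t-test (equal variances):
H₀: μ₁ = μ₂
H₁: μ₁ ≠ μ₂
df = n₁ + n₂ - 2 = 59
Pooled variance s_p² = [(n₁-1)s₁² + (n₂-1)s₂²] / (n₁ + n₂ - 2) = [(37)(10.69²) + (22)(10.02²)] / 59 = 109.1021
SE = √(s_p²(1/n₁ + 1/n₂)) = √(109.1021 × (1/38 + 1/23)) = 2.7595
t = (x̄₁ - x̄₂) / SE = (51.33 - 59.30) / 2.7595 = -7.97 / 2.7595 = -2.888
p-value = 0.0054

Since p-value < α = 0.1, we reject H₀.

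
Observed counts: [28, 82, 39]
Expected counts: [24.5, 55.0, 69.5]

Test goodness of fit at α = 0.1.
Chi-square goodness of fit test:
H₀: observed counts match expected distribution
H₁: observed counts differ from expected distribution
df = k - 1 = 2
χ² = Σ(O - E)²/E
   = (28 - 24.5)²/24.5 + (82 - 55.0)²/55.0 + (39 - 69.5)²/69.5
   = 0.500 + 13.255 + 13.385
   = 27.14
p-value < 0.0001

Since p-value < α = 0.1, we reject H₀.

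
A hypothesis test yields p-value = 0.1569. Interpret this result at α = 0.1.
Since p = 0.1569 > α = 0.1, fail to reject H₀.
There is insufficient evidence to reject the null hypothesis; the result is not statistically significant at the 0.1 level.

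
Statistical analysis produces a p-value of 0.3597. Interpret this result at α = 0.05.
Since p = 0.3597 > α = 0.05, fail to reject H₀.
There is insufficient evidence to reject the null hypothesis; the result is not statistically significant at the 0.05 level.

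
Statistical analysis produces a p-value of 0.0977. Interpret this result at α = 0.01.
Since p = 0.0977 > α = 0.01, fail to reject H₀.
There is insufficient evidence to reject the null hypothesis; the result is not statistically significant at the 0.01 level.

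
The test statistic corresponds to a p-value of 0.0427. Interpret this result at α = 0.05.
Since p = 0.0427 < α = 0.05, reject H₀.
There is sufficient evidence to reject the null hypothesis; the result is statistically significant at the 0.05 level.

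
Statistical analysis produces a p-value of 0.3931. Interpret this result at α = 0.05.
Since p = 0.3931 > α = 0.05, fail to reject H₀.
There is insufficient evidence to reject the null hypothesis; the result is not statistically significant at the 0.05 level.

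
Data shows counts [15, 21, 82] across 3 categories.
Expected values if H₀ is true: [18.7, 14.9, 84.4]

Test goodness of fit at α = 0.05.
Chi-square goodness of fit test:
H₀: observed counts match expected distribution
H₁: observed counts differ from expected distribution
df = k - 1 = 2
χ² = Σ(O - E)²/E
   = (15 - 18.7)²/18.7 + (21 - 14.9)²/14.9 + (82 - 84.4)²/84.4
   = 0.732 + 2.497 + 0.068
   = 3.30
p-value = 0.1923

Since p-value > α = 0.05, we fail to reject H₀.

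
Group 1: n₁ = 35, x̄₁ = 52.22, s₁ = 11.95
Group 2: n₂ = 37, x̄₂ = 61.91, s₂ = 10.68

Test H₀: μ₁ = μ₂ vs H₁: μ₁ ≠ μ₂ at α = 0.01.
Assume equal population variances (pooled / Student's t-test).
Student's two-sample t-test (equal variances):
H₀: μ₁ = μ₂
H₁: μ₁ ≠ μ₂
df = n₁ + n₂ - 2 = 70
Pooled variance s_p² = [(n₁-1)s₁² + (n₂-1)s₂²] / (n₁ + n₂ - 2) = [(34)(11.95²) + (36)(10.68²)] / 70 = 128.0219
SE = √(s_p²(1/n₁ + 1/n₂)) = √(128.0219 × (1/35 + 1/37)) = 2.6679
t = (x̄₁ - x̄₂) / SE = (52.22 - 61.91) / 2.6679 = -9.69 / 2.6679 = -3.632
p-value = 0.0005

Since p-value < α = 0.01, we reject H₀.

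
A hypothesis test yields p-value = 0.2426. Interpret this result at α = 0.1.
Since p = 0.2426 > α = 0.1, fail to reject H₀.
There is insufficient evidence to reject the null hypothesis; the result is not statistically significant at the 0.1 level.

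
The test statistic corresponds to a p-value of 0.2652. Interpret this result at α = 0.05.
Since p = 0.2652 > α = 0.05, fail to reject H₀.
There is insufficient evidence to reject the null hypothesis; the result is not statistically significant at the 0.05 level.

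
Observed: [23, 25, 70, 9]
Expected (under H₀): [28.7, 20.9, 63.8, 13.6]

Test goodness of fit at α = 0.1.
Chi-square goodness of fit test:
H₀: observed counts match expected distribution
H₁: observed counts differ from expected distribution
df = k - 1 = 3
χ² = Σ(O - E)²/E
   = (23 - 28.7)²/28.7 + (25 - 20.9)²/20.9 + (70 - 63.8)²/63.8 + (9 - 13.6)²/13.6
   = 1.132 + 0.804 + 0.603 + 1.556
   = 4.09
p-value = 0.2514

Since p-value > α = 0.1, we fail to reject H₀.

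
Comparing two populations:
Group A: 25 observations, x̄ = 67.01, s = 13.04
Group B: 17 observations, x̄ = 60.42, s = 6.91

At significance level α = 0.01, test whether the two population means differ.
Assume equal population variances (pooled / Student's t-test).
Student's two-sample t-test (equal variances):
H₀: μ₁ = μ₂
H₁: μ₁ ≠ μ₂
df = n₁ + n₂ - 2 = 40
Pooled variance s_p² = [(n₁-1)s₁² + (n₂-1)s₂²] / (n₁ + n₂ - 2) = [(24)(13.04²) + (16)(6.91²)] / 40 = 121.1242
SE = √(s_p²(1/n₁ + 1/n₂)) = √(121.1242 × (1/25 + 1/17)) = 3.4598
t = (x̄₁ - x̄₂) / SE = (67.01 - 60.42) / 3.4598 = 6.59 / 3.4598 = 1.905
p-value = 0.0640

Since p-value > α = 0.01, we fail to reject H₀.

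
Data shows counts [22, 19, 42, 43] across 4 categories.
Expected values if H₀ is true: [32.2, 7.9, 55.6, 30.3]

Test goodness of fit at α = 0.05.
Chi-square goodness of fit test:
H₀: observed counts match expected distribution
H₁: observed counts differ from expected distribution
df = k - 1 = 3
χ² = Σ(O - E)²/E
   = (22 - 32.2)²/32.2 + (19 - 7.9)²/7.9 + (42 - 55.6)²/55.6 + (43 - 30.3)²/30.3
   = 3.231 + 15.596 + 3.327 + 5.323
   = 27.48
p-value < 0.0001

Since p-value < α = 0.05, we reject H₀.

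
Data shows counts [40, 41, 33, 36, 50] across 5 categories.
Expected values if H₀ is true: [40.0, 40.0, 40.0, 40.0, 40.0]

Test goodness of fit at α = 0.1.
Chi-square goodness of fit test:
H₀: observed counts match expected distribution
H₁: observed counts differ from expected distribution
df = k - 1 = 4
χ² = Σ(O - E)²/E
   = (40 - 40.0)²/40.0 + (41 - 40.0)²/40.0 + (33 - 40.0)²/40.0 + (36 - 40.0)²/40.0 + (50 - 40.0)²/40.0
   = 0.000 + 0.025 + 1.225 + 0.400 + 2.500
   = 4.15
p-value = 0.3861

Since p-value > α = 0.1, we fail to reject H₀.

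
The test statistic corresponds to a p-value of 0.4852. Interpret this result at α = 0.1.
Since p = 0.4852 > α = 0.1, fail to reject H₀.
There is insufficient evidence to reject the null hypothesis; the result is not statistically significant at the 0.1 level.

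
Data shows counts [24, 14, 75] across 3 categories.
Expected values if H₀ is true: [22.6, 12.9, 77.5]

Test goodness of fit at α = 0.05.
Chi-square goodness of fit test:
H₀: observed counts match expected distribution
H₁: observed counts differ from expected distribution
df = k - 1 = 2
χ² = Σ(O - E)²/E
   = (24 - 22.6)²/22.6 + (14 - 12.9)²/12.9 + (75 - 77.5)²/77.5
   = 0.087 + 0.094 + 0.081
   = 0.26
p-value = 0.8776

Since p-value > α = 0.05, we fail to reject H₀.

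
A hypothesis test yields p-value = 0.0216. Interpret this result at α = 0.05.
Since p = 0.0216 < α = 0.05, reject H₀.
There is sufficient evidence to reject the null hypothesis; the result is statistically significant at the 0.05 level.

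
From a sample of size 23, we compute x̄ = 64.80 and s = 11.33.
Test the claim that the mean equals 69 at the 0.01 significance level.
One-sample t-test:
H₀: μ = 69
H₁: μ ≠ 69
df = n - 1 = 22
t = (x̄ - μ₀) / (s/√n) = (64.80 - 69) / (11.33/√23) = -1.778
p-value = 0.0893

Since p-value > α = 0.01, we fail to reject H₀.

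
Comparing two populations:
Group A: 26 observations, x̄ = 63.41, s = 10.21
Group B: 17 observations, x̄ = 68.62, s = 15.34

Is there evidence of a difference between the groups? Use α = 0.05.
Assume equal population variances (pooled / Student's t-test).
Student's two-sample t-test (equal variances):
H₀: μ₁ = μ₂
H₁: μ₁ ≠ μ₂
df = n₁ + n₂ - 2 = 41
Pooled variance s_p² = [(n₁-1)s₁² + (n₂-1)s₂²] / (n₁ + n₂ - 2) = [(25)(10.21²) + (16)(15.34²)] / 41 = 155.3940
SE = √(s_p²(1/n₁ + 1/n₂)) = √(155.3940 × (1/26 + 1/17)) = 3.8881
t = (x̄₁ - x̄₂) / SE = (63.41 - 68.62) / 3.8881 = -5.21 / 3.8881 = -1.340
p-value = 0.1876

Since p-value > α = 0.05, we fail to reject H₀.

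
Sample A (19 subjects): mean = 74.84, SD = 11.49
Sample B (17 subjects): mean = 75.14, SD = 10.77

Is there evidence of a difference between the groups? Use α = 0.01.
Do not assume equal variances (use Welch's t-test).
Welch's two-sample t-test:
H₀: μ₁ = μ₂
H₁: μ₁ ≠ μ₂
s₁²/n₁ = 11.49²/19 = 6.9484,  s₂²/n₂ = 10.77²/17 = 6.8231
SE = √(s₁²/n₁ + s₂²/n₂) = √(6.9484 + 6.8231) = 3.7110
df (Welch-Satterthwaite) = (s₁²/n₁ + s₂²/n₂)² / [(s₁²/n₁)²/(n₁-1) + (s₂²/n₂)²/(n₂-1)] ≈ 33.92
t = (x̄₁ - x̄₂) / SE = (74.84 - 75.14) / 3.7110 = -0.30 / 3.7110 = -0.081
p-value = 0.9360

Since p-value > α = 0.01, we fail to reject H₀.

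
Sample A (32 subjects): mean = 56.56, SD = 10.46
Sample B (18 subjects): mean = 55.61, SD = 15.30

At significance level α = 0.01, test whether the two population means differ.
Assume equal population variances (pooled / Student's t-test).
Student's two-sample t-test (equal variances):
H₀: μ₁ = μ₂
H₁: μ₁ ≠ μ₂
df = n₁ + n₂ - 2 = 48
Pooled variance s_p² = [(n₁-1)s₁² + (n₂-1)s₂²] / (n₁ + n₂ - 2) = [(31)(10.46²) + (17)(15.30²)] / 48 = 153.5685
SE = √(s_p²(1/n₁ + 1/n₂)) = √(153.5685 × (1/32 + 1/18)) = 3.6511
t = (x̄₁ - x̄₂) / SE = (56.56 - 55.61) / 3.6511 = 0.95 / 3.6511 = 0.260
p-value = 0.7958

Since p-value > α = 0.01, we fail to reject H₀.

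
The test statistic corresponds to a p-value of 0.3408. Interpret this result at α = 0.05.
Since p = 0.3408 > α = 0.05, fail to reject H₀.
There is insufficient evidence to reject the null hypothesis; the result is not statistically significant at the 0.05 level.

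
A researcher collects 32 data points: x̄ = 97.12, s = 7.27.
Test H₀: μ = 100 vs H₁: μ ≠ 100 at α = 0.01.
One-sample t-test:
H₀: μ = 100
H₁: μ ≠ 100
df = n - 1 = 31
t = (x̄ - μ₀) / (s/√n) = (97.12 - 100) / (7.27/√32) = -2.241
p-value = 0.0323

Since p-value > α = 0.01, we fail to reject H₀.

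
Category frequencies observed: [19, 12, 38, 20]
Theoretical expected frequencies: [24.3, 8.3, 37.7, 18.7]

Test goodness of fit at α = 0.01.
Chi-square goodness of fit test:
H₀: observed counts match expected distribution
H₁: observed counts differ from expected distribution
df = k - 1 = 3
χ² = Σ(O - E)²/E
   = (19 - 24.3)²/24.3 + (12 - 8.3)²/8.3 + (38 - 37.7)²/37.7 + (20 - 18.7)²/18.7
   = 1.156 + 1.649 + 0.002 + 0.090
   = 2.90
p-value = 0.4076

Since p-value > α = 0.01, we fail to reject H₀.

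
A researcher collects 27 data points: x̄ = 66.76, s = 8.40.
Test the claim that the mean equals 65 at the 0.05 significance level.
One-sample t-test:
H₀: μ = 65
H₁: μ ≠ 65
df = n - 1 = 26
t = (x̄ - μ₀) / (s/√n) = (66.76 - 65) / (8.40/√27) = 1.089
p-value = 0.2863

Since p-value > α = 0.05, we fail to reject H₀.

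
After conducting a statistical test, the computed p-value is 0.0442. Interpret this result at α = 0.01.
Since p = 0.0442 > α = 0.01, fail to reject H₀.
There is insufficient evidence to reject the null hypothesis; the result is not statistically significant at the 0.01 level.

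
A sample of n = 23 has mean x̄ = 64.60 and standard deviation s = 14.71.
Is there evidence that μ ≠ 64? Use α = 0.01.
One-sample t-test:
H₀: μ = 64
H₁: μ ≠ 64
df = n - 1 = 22
t = (x̄ - μ₀) / (s/√n) = (64.60 - 64) / (14.71/√23) = 0.196
p-value = 0.8467

Since p-value > α = 0.01, we fail to reject H₀.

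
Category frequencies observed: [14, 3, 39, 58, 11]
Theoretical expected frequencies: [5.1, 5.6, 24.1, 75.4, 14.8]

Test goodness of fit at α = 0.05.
Chi-square goodness of fit test:
H₀: observed counts match expected distribution
H₁: observed counts differ from expected distribution
df = k - 1 = 4
χ² = Σ(O - E)²/E
   = (14 - 5.1)²/5.1 + (3 - 5.6)²/5.6 + (39 - 24.1)²/24.1 + (58 - 75.4)²/75.4 + (11 - 14.8)²/14.8
   = 15.531 + 1.207 + 9.212 + 4.015 + 0.976
   = 30.94
p-value < 0.0001

Since p-value < α = 0.05, we reject H₀.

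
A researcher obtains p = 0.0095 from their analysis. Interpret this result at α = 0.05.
Since p = 0.0095 < α = 0.05, reject H₀.
There is sufficient evidence to reject the null hypothesis; the result is statistically significant at the 0.05 level.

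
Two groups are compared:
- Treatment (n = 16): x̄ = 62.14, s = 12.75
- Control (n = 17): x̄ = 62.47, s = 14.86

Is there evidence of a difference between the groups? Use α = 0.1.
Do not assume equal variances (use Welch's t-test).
Welch's two-sample t-test:
H₀: μ₁ = μ₂
H₁: μ₁ ≠ μ₂
s₁²/n₁ = 12.75²/16 = 10.1602,  s₂²/n₂ = 14.86²/17 = 12.9894
SE = √(s₁²/n₁ + s₂²/n₂) = √(10.1602 + 12.9894) = 4.8114
df (Welch-Satterthwaite) = (s₁²/n₁ + s₂²/n₂)² / [(s₁²/n₁)²/(n₁-1) + (s₂²/n₂)²/(n₂-1)] ≈ 30.75
t = (x̄₁ - x̄₂) / SE = (62.14 - 62.47) / 4.8114 = -0.33 / 4.8114 = -0.069
p-value = 0.9458

Since p-value > α = 0.1, we fail to reject H₀.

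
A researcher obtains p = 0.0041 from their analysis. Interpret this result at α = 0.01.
Since p = 0.0041 < α = 0.01, reject H₀.
There is sufficient evidence to reject the null hypothesis; the result is statistically significant at the 0.01 level.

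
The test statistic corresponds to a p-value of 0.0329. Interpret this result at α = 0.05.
Since p = 0.0329 < α = 0.05, reject H₀.
There is sufficient evidence to reject the null hypothesis; the result is statistically significant at the 0.05 level.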